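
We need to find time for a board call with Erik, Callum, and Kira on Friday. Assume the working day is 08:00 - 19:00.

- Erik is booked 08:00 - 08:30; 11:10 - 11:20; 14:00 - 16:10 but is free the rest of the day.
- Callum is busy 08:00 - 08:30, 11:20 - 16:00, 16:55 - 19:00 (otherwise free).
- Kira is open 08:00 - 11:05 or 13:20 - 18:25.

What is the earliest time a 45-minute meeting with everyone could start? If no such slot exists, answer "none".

08:30

Erik free: 08:30-11:10, 11:20-14:00, 16:10-19:00 (invert busy blocks within the working day).
Callum free: 08:30-11:20, 16:00-16:55 (invert busy blocks within the working day).
Kira free: 08:00-11:05, 13:20-18:25.
Erik ∩ Callum: 08:30-11:10, 16:10-16:55.
Erik ∩ Callum ∩ Kira: 08:30-11:05, 16:10-16:55.
The first common window of at least 45 minutes is 08:30-11:05, so the earliest start is 08:30.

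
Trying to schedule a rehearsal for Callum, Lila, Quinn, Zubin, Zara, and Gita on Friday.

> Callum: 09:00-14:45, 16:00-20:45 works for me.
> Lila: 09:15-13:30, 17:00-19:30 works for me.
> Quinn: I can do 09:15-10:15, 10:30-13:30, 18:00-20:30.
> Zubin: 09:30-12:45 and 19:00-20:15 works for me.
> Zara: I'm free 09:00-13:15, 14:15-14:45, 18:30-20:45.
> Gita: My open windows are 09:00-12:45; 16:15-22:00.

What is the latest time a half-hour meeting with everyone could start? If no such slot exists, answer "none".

19:00

Callum ∩ Lila: 09:15-13:30, 17:00-19:30.
Callum ∩ Lila ∩ Quinn: 09:15-10:15, 10:30-13:30, 18:00-19:30.
Callum ∩ Lila ∩ Quinn ∩ Zubin: 09:30-10:15, 10:30-12:45, 19:00-19:30.
Callum ∩ Lila ∩ Quinn ∩ Zubin ∩ Zara: 09:30-10:15, 10:30-12:45, 19:00-19:30.
Callum ∩ Lila ∩ Quinn ∩ Zubin ∩ Zara ∩ Gita: 09:30-10:15, 10:30-12:45, 19:00-19:30.
So the common availability across everyone is 09:30-10:15, 10:30-12:45, 19:00-19:30.
The last common window of at least 30 minutes is 19:00-19:30; a 30-minute meeting can start as late as 19:00 and still end by 19:30.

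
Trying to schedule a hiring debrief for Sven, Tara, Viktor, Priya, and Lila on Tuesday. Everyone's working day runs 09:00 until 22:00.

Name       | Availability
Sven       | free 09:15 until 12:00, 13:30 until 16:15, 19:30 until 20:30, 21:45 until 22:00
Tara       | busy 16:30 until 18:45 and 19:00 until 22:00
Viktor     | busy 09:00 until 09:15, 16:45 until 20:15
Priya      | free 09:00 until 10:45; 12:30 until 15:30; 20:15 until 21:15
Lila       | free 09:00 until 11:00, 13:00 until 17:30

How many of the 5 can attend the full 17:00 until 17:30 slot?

Sven free: 09:15-12:00, 13:30-16:15, 19:30-20:30, 21:45-22:00.
Tara free: 09:00-16:30, 18:45-19:00 (invert busy blocks within the working day).
Viktor free: 09:15-16:45, 20:15-22:00 (invert busy blocks within the working day).
Priya free: 09:00-10:45, 12:30-15:30, 20:15-21:15.
Lila free: 09:00-11:00, 13:00-17:30.
Lila can make the full 17:00-17:30 slot — that's 1.

1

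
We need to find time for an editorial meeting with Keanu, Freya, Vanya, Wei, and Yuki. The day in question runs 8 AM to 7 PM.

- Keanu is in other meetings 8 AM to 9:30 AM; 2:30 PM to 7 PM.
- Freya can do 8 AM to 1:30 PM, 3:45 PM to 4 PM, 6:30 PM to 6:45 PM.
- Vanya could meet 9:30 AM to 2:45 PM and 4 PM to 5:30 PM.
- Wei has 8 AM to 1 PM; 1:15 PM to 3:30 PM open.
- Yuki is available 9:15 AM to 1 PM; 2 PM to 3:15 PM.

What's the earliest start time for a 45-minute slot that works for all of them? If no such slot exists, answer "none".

09:30

Keanu free: 09:30-14:30 (invert busy blocks within the working day).
Freya free: 08:00-13:30, 15:45-16:00, 18:30-18:45.
Vanya free: 09:30-14:45, 16:00-17:30.
Wei free: 08:00-13:00, 13:15-15:30.
Yuki free: 09:15-13:00, 14:00-15:15.
Keanu ∩ Freya: 09:30-13:30.
Keanu ∩ Freya ∩ Vanya: 09:30-13:30.
Keanu ∩ Freya ∩ Vanya ∩ Wei: 09:30-13:00, 13:15-13:30.
Keanu ∩ Freya ∩ Vanya ∩ Wei ∩ Yuki: 09:30-13:00.
Those are the intersection windows.
The first common window of at least 45 minutes is 09:30-13:00, so the earliest start is 09:30.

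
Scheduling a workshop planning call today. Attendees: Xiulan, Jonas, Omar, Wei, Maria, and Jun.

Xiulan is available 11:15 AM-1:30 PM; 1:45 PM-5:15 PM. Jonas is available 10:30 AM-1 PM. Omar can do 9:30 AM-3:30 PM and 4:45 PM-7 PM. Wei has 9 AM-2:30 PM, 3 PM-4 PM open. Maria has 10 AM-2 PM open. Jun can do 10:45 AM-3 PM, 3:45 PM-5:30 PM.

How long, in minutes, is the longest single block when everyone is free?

Xiulan ∩ Jonas: 11:15-13:00.
Xiulan ∩ Jonas ∩ Omar: 11:15-13:00.
Xiulan ∩ Jonas ∩ Omar ∩ Wei: 11:15-13:00.
Xiulan ∩ Jonas ∩ Omar ∩ Wei ∩ Maria: 11:15-13:00.
Xiulan ∩ Jonas ∩ Omar ∩ Wei ∩ Maria ∩ Jun: 11:15-13:00.
The longest is 11:15-13:00 at 105 minutes.

105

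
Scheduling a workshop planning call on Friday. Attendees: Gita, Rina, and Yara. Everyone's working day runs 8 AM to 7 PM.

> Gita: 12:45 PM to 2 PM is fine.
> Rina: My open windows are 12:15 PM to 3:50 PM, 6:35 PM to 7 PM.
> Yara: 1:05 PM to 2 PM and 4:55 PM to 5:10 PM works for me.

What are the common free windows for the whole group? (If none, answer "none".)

13:05-14:00

Gita ∩ Rina: 12:45-14:00.
Gita ∩ Rina ∩ Yara: 13:05-14:00.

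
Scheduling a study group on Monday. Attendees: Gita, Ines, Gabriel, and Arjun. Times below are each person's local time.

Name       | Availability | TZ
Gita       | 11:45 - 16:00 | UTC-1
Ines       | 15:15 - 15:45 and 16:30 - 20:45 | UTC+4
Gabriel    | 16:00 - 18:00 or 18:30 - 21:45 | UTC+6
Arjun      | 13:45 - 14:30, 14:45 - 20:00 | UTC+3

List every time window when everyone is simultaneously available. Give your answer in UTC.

Gita in UTC: 12:45-17:00 (add 1h to convert from UTC-1).
Ines in UTC: 11:15-11:45, 12:30-16:45 (subtract 4h to convert from UTC+4).
Gabriel in UTC: 10:00-12:00, 12:30-15:45 (subtract 6h to convert from UTC+6).
Arjun in UTC: 10:45-11:30, 11:45-17:00 (subtract 3h to convert from UTC+3).
Gita ∩ Ines: 12:45-16:45.
Gita ∩ Ines ∩ Gabriel: 12:45-15:45.
Gita ∩ Ines ∩ Gabriel ∩ Arjun: 12:45-15:45.
Those are the intersection windows.

12:45-15:45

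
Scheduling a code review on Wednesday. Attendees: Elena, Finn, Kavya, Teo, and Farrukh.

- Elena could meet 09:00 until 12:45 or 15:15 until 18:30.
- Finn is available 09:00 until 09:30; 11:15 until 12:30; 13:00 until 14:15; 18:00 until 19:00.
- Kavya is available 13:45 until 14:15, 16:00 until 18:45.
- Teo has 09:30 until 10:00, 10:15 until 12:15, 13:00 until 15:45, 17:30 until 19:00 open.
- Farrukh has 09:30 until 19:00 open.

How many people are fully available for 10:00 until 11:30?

2

Elena and Farrukh can make the full 10:00-11:30 slot — that's 2.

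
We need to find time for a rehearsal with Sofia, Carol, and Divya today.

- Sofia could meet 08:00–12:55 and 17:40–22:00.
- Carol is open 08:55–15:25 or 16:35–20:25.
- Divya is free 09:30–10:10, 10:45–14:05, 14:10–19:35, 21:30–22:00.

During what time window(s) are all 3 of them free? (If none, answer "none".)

Sofia ∩ Carol: 08:55-12:55, 17:40-20:25.
Sofia ∩ Carol ∩ Divya: 09:30-10:10, 10:45-12:55, 17:40-19:35.
So the common availability across everyone is 09:30-10:10, 10:45-12:55, 17:40-19:35.

09:30-10:10, 10:45-12:55, 17:40-19:35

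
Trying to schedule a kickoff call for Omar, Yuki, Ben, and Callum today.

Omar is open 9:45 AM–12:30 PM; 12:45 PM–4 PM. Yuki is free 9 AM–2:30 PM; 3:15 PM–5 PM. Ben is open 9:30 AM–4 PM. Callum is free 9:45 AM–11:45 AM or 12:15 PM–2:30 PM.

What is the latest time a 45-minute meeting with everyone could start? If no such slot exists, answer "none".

13:45

Omar ∩ Yuki: 09:45-12:30, 12:45-14:30, 15:15-16:00.
Omar ∩ Yuki ∩ Ben: 09:45-12:30, 12:45-14:30, 15:15-16:00.
Omar ∩ Yuki ∩ Ben ∩ Callum: 09:45-11:45, 12:15-12:30, 12:45-14:30.
The last common window of at least 45 minutes is 12:45-14:30; a 45-minute meeting can start as late as 13:45 and still end by 14:30.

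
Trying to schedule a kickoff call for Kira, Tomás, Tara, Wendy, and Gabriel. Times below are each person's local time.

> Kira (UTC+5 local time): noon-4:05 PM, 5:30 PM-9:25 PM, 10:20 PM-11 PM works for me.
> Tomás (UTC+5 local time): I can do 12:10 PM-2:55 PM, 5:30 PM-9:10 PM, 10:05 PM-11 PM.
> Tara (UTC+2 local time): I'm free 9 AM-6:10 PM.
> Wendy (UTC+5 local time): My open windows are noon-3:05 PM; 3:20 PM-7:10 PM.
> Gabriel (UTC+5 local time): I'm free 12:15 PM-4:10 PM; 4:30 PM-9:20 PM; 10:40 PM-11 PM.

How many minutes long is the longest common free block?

160

Kira in UTC: 07:00-11:05, 12:30-16:25, 17:20-18:00 (subtract 5h to convert from UTC+5).
Tomás in UTC: 07:10-09:55, 12:30-16:10, 17:05-18:00 (subtract 5h to convert from UTC+5).
Tara in UTC: 07:00-16:10 (subtract 2h to convert from UTC+2).
Wendy in UTC: 07:00-10:05, 10:20-14:10 (subtract 5h to convert from UTC+5).
Gabriel in UTC: 07:15-11:10, 11:30-16:20, 17:40-18:00 (subtract 5h to convert from UTC+5).
Kira ∩ Tomás: 07:10-09:55, 12:30-16:10, 17:20-18:00.
Kira ∩ Tomás ∩ Tara: 07:10-09:55, 12:30-16:10.
Kira ∩ Tomás ∩ Tara ∩ Wendy: 07:10-09:55, 12:30-14:10.
Kira ∩ Tomás ∩ Tara ∩ Wendy ∩ Gabriel: 07:15-09:55, 12:30-14:10.
The longest is 07:15-09:55 at 160 minutes.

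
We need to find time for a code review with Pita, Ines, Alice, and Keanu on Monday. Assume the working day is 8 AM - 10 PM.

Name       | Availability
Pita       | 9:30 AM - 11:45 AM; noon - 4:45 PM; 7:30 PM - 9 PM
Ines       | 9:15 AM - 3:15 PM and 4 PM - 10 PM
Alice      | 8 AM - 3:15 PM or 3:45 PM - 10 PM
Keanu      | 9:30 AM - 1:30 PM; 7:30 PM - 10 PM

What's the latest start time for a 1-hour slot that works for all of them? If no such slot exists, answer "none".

20:00

Pita ∩ Ines: 09:30-11:45, 12:00-15:15, 16:00-16:45, 19:30-21:00.
Pita ∩ Ines ∩ Alice: 09:30-11:45, 12:00-15:15, 16:00-16:45, 19:30-21:00.
Pita ∩ Ines ∩ Alice ∩ Keanu: 09:30-11:45, 12:00-13:30, 19:30-21:00.
Those are the intersection windows.
The last common window of at least 60 minutes is 19:30-21:00; a 60-minute meeting can start as late as 20:00 and still end by 21:00.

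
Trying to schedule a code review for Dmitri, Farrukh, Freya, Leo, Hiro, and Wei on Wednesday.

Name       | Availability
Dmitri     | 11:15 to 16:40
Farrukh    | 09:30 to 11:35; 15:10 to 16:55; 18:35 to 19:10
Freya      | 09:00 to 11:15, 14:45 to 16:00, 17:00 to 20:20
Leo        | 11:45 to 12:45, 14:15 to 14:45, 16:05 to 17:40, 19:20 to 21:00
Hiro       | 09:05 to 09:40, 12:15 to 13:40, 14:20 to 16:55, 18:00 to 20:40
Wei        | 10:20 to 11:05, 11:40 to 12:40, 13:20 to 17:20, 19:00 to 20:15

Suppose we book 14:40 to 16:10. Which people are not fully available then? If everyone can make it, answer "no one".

Farrukh, Freya, Leo

Dmitri: free for 14:40-16:10. Farrukh: not fully free for 14:40-16:10. Freya: not fully free for 14:40-16:10. Leo: not fully free for 14:40-16:10. Hiro: free for 14:40-16:10. Wei: free for 14:40-16:10.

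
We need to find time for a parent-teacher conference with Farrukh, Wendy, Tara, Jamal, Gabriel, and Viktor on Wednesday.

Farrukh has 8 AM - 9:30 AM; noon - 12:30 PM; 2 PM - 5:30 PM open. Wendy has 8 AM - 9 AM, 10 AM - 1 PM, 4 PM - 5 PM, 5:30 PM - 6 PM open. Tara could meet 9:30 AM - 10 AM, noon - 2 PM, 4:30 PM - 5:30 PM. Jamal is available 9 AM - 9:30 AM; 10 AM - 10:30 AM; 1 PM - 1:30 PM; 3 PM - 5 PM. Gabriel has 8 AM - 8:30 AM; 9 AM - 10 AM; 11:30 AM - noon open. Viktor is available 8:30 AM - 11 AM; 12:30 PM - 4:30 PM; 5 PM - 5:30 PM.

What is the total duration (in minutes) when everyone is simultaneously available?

0

Farrukh ∩ Wendy: 08:00-09:00, 12:00-12:30, 16:00-17:00.
Farrukh ∩ Wendy ∩ Tara: 12:00-12:30, 16:30-17:00.
Farrukh ∩ Wendy ∩ Tara ∩ Jamal: 16:30-17:00.
Farrukh ∩ Wendy ∩ Tara ∩ Jamal ∩ Gabriel: ∅.
Farrukh ∩ Wendy ∩ Tara ∩ Jamal ∩ Gabriel ∩ Viktor: ∅.
There is no time when everyone is free.
There is no common window, so the total is 0 minutes.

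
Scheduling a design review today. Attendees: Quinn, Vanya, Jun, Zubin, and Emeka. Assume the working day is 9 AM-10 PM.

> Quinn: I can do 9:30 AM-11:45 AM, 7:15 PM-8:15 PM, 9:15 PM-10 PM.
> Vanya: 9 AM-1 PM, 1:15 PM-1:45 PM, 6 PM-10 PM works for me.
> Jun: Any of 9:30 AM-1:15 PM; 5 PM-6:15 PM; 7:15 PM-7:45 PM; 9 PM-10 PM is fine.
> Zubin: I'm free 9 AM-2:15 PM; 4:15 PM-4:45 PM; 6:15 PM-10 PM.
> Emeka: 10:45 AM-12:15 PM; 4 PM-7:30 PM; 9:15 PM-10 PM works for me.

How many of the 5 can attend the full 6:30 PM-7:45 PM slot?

2

Vanya and Zubin can make the full 18:30-19:45 slot — that's 2.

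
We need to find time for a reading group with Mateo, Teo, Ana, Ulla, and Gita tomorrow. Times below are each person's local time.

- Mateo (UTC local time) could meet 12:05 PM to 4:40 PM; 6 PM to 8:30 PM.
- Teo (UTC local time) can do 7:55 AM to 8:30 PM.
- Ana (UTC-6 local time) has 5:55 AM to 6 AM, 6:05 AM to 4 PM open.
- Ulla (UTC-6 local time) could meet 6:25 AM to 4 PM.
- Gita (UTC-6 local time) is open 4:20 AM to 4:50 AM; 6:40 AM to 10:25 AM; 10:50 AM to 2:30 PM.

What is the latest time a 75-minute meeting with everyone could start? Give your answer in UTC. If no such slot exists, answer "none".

Mateo in UTC: 12:05-16:40, 18:00-20:30.
Teo in UTC: 07:55-20:30.
Ana in UTC: 11:55-12:00, 12:05-22:00 (add 6h to convert from UTC-6).
Ulla in UTC: 12:25-22:00 (add 6h to convert from UTC-6).
Gita in UTC: 10:20-10:50, 12:40-16:25, 16:50-20:30 (add 6h to convert from UTC-6).
Mateo ∩ Teo: 12:05-16:40, 18:00-20:30.
Mateo ∩ Teo ∩ Ana: 12:05-16:40, 18:00-20:30.
Mateo ∩ Teo ∩ Ana ∩ Ulla: 12:25-16:40, 18:00-20:30.
Mateo ∩ Teo ∩ Ana ∩ Ulla ∩ Gita: 12:40-16:25, 18:00-20:30.
Those are the intersection windows.
The last common window of at least 75 minutes is 18:00-20:30; a 75-minute meeting can start as late as 19:15 and still end by 20:30.

19:15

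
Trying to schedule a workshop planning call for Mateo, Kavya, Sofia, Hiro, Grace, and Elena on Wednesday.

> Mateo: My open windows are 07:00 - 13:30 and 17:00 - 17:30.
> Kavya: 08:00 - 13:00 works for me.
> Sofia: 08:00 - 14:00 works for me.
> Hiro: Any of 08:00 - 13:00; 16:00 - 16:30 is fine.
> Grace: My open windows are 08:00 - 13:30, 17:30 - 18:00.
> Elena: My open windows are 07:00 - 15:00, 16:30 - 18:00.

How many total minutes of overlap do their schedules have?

Mateo ∩ Kavya: 08:00-13:00.
Mateo ∩ Kavya ∩ Sofia: 08:00-13:00.
Mateo ∩ Kavya ∩ Sofia ∩ Hiro: 08:00-13:00.
Mateo ∩ Kavya ∩ Sofia ∩ Hiro ∩ Grace: 08:00-13:00.
Mateo ∩ Kavya ∩ Sofia ∩ Hiro ∩ Grace ∩ Elena: 08:00-13:00.
That's a single block of 300 minutes.

300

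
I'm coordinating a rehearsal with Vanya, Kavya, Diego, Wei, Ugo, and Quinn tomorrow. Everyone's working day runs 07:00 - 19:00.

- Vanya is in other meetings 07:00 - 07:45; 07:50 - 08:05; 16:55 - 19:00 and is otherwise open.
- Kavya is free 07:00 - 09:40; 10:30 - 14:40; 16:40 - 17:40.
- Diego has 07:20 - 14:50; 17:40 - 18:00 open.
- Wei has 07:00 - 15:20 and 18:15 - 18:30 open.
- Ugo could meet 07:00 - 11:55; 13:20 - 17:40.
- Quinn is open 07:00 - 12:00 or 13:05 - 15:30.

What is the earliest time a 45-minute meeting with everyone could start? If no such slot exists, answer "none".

08:05

Vanya free: 07:45-07:50, 08:05-16:55 (invert busy blocks within the working day).
Kavya free: 07:00-09:40, 10:30-14:40, 16:40-17:40.
Diego free: 07:20-14:50, 17:40-18:00.
Wei free: 07:00-15:20, 18:15-18:30.
Ugo free: 07:00-11:55, 13:20-17:40.
Quinn free: 07:00-12:00, 13:05-15:30.
Vanya ∩ Kavya: 07:45-07:50, 08:05-09:40, 10:30-14:40, 16:40-16:55.
Vanya ∩ Kavya ∩ Diego: 07:45-07:50, 08:05-09:40, 10:30-14:40.
Vanya ∩ Kavya ∩ Diego ∩ Wei: 07:45-07:50, 08:05-09:40, 10:30-14:40.
Vanya ∩ Kavya ∩ Diego ∩ Wei ∩ Ugo: 07:45-07:50, 08:05-09:40, 10:30-11:55, 13:20-14:40.
Vanya ∩ Kavya ∩ Diego ∩ Wei ∩ Ugo ∩ Quinn: 07:45-07:50, 08:05-09:40, 10:30-11:55, 13:20-14:40.
The first common window of at least 45 minutes is 08:05-09:40, so the earliest start is 08:05.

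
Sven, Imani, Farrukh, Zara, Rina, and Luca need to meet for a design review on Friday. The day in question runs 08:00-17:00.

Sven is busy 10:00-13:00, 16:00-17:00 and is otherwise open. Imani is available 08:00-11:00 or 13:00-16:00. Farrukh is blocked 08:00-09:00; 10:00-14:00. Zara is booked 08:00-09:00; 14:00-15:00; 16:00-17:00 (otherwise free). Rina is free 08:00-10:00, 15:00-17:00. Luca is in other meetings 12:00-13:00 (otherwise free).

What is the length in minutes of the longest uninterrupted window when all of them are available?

Sven free: 08:00-10:00, 13:00-16:00 (invert busy blocks within the working day).
Imani free: 08:00-11:00, 13:00-16:00.
Farrukh free: 09:00-10:00, 14:00-17:00 (invert busy blocks within the working day).
Zara free: 09:00-14:00, 15:00-16:00 (invert busy blocks within the working day).
Rina free: 08:00-10:00, 15:00-17:00.
Luca free: 08:00-12:00, 13:00-17:00 (invert busy blocks within the working day).
Sven ∩ Imani: 08:00-10:00, 13:00-16:00.
Sven ∩ Imani ∩ Farrukh: 09:00-10:00, 14:00-16:00.
Sven ∩ Imani ∩ Farrukh ∩ Zara: 09:00-10:00, 15:00-16:00.
Sven ∩ Imani ∩ Farrukh ∩ Zara ∩ Rina: 09:00-10:00, 15:00-16:00.
Sven ∩ Imani ∩ Farrukh ∩ Zara ∩ Rina ∩ Luca: 09:00-10:00, 15:00-16:00.
The longest is 09:00-10:00 at 60 minutes.

60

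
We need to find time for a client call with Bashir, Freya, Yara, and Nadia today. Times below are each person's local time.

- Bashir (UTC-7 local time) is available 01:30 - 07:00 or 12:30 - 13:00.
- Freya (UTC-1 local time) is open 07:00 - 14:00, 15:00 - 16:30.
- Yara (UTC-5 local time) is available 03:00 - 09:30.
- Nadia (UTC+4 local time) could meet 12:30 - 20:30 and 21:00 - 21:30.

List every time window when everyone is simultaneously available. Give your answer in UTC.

08:30-14:00

Bashir in UTC: 08:30-14:00, 19:30-20:00 (add 7h to convert from UTC-7).
Freya in UTC: 08:00-15:00, 16:00-17:30 (add 1h to convert from UTC-1).
Yara in UTC: 08:00-14:30 (add 5h to convert from UTC-5).
Nadia in UTC: 08:30-16:30, 17:00-17:30 (subtract 4h to convert from UTC+4).
Bashir ∩ Freya: 08:30-14:00.
Bashir ∩ Freya ∩ Yara: 08:30-14:00.
Bashir ∩ Freya ∩ Yara ∩ Nadia: 08:30-14:00.
So the common availability across everyone is 08:30-14:00.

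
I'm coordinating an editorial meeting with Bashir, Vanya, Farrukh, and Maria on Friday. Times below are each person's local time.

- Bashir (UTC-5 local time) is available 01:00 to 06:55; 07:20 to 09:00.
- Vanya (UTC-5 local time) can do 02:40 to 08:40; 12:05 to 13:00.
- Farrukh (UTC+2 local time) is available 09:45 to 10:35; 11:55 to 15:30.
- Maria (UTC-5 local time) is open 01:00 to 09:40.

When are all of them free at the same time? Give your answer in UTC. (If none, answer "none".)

07:45-08:35, 09:55-11:55, 12:20-13:30

Bashir in UTC: 06:00-11:55, 12:20-14:00 (add 5h to convert from UTC-5).
Vanya in UTC: 07:40-13:40, 17:05-18:00 (add 5h to convert from UTC-5).
Farrukh in UTC: 07:45-08:35, 09:55-13:30 (subtract 2h to convert from UTC+2).
Maria in UTC: 06:00-14:40 (add 5h to convert from UTC-5).
Bashir ∩ Vanya: 07:40-11:55, 12:20-13:40.
Bashir ∩ Vanya ∩ Farrukh: 07:45-08:35, 09:55-11:55, 12:20-13:30.
Bashir ∩ Vanya ∩ Farrukh ∩ Maria: 07:45-08:35, 09:55-11:55, 12:20-13:30.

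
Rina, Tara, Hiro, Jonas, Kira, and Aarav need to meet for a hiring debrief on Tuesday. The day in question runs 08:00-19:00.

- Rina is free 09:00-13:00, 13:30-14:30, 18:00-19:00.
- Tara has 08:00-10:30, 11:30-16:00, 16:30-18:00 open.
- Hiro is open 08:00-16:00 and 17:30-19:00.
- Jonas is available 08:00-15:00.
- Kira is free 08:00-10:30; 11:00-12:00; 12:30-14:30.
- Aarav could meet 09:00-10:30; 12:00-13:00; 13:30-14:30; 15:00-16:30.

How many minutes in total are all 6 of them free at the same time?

Rina ∩ Tara: 09:00-10:30, 11:30-13:00, 13:30-14:30.
Rina ∩ Tara ∩ Hiro: 09:00-10:30, 11:30-13:00, 13:30-14:30.
Rina ∩ Tara ∩ Hiro ∩ Jonas: 09:00-10:30, 11:30-13:00, 13:30-14:30.
Rina ∩ Tara ∩ Hiro ∩ Jonas ∩ Kira: 09:00-10:30, 11:30-12:00, 12:30-13:00, 13:30-14:30.
Rina ∩ Tara ∩ Hiro ∩ Jonas ∩ Kira ∩ Aarav: 09:00-10:30, 12:30-13:00, 13:30-14:30.
Summing the common windows: 90 + 30 + 60 = 180 minutes.

180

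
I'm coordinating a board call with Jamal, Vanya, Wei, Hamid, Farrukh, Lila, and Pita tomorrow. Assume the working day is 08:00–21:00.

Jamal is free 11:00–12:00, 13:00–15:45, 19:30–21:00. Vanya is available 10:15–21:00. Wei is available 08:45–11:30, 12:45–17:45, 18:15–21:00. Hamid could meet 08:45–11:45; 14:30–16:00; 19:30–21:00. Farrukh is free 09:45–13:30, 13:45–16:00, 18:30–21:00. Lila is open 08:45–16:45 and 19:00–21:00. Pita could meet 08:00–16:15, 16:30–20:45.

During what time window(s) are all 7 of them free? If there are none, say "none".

Jamal ∩ Vanya: 11:00-12:00, 13:00-15:45, 19:30-21:00.
Jamal ∩ Vanya ∩ Wei: 11:00-11:30, 13:00-15:45, 19:30-21:00.
Jamal ∩ Vanya ∩ Wei ∩ Hamid: 11:00-11:30, 14:30-15:45, 19:30-21:00.
Jamal ∩ Vanya ∩ Wei ∩ Hamid ∩ Farrukh: 11:00-11:30, 14:30-15:45, 19:30-21:00.
Jamal ∩ Vanya ∩ Wei ∩ Hamid ∩ Farrukh ∩ Lila: 11:00-11:30, 14:30-15:45, 19:30-21:00.
Jamal ∩ Vanya ∩ Wei ∩ Hamid ∩ Farrukh ∩ Lila ∩ Pita: 11:00-11:30, 14:30-15:45, 19:30-20:45.
Those are the intersection windows.

11:00-11:30, 14:30-15:45, 19:30-20:45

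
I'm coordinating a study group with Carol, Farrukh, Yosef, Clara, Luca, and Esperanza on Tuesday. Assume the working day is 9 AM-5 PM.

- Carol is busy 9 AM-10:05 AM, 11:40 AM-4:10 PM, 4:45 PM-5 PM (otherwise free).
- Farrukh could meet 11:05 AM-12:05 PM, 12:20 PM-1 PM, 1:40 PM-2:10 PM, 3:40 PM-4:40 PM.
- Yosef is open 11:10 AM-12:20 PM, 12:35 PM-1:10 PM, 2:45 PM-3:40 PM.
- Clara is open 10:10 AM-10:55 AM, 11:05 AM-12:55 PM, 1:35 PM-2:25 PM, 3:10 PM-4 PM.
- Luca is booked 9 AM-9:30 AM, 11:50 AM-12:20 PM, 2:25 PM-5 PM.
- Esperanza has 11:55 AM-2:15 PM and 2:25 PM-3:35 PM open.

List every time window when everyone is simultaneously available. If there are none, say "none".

none

Carol free: 10:05-11:40, 16:10-16:45 (invert busy blocks within the working day).
Farrukh free: 11:05-12:05, 12:20-13:00, 13:40-14:10, 15:40-16:40.
Yosef free: 11:10-12:20, 12:35-13:10, 14:45-15:40.
Clara free: 10:10-10:55, 11:05-12:55, 13:35-14:25, 15:10-16:00.
Luca free: 09:30-11:50, 12:20-14:25 (invert busy blocks within the working day).
Esperanza free: 11:55-14:15, 14:25-15:35.
Carol ∩ Farrukh: 11:05-11:40, 16:10-16:40.
Carol ∩ Farrukh ∩ Yosef: 11:10-11:40.
Carol ∩ Farrukh ∩ Yosef ∩ Clara: 11:10-11:40.
Carol ∩ Farrukh ∩ Yosef ∩ Clara ∩ Luca: 11:10-11:40.
Carol ∩ Farrukh ∩ Yosef ∩ Clara ∩ Luca ∩ Esperanza: ∅.
There is no time when everyone is free.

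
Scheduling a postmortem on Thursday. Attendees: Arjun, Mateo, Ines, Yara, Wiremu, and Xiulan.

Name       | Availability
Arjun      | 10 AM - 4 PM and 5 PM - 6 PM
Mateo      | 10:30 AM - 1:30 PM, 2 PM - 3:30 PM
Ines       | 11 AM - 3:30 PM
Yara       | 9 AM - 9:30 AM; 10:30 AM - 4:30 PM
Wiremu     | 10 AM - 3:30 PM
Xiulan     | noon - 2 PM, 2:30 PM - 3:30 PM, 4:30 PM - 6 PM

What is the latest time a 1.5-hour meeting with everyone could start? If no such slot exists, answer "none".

Arjun ∩ Mateo: 10:30-13:30, 14:00-15:30.
Arjun ∩ Mateo ∩ Ines: 11:00-13:30, 14:00-15:30.
Arjun ∩ Mateo ∩ Ines ∩ Yara: 11:00-13:30, 14:00-15:30.
Arjun ∩ Mateo ∩ Ines ∩ Yara ∩ Wiremu: 11:00-13:30, 14:00-15:30.
Arjun ∩ Mateo ∩ Ines ∩ Yara ∩ Wiremu ∩ Xiulan: 12:00-13:30, 14:30-15:30.
Those are the intersection windows.
The last common window of at least 90 minutes is 12:00-13:30; a 90-minute meeting can start as late as 12:00 and still end by 13:30.

12:00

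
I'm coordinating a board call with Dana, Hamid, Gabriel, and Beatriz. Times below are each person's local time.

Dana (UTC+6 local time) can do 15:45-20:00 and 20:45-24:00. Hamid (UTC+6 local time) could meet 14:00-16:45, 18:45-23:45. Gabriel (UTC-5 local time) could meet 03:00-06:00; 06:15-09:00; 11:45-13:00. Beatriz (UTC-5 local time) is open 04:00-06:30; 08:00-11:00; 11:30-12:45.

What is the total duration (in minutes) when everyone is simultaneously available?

Dana in UTC: 09:45-14:00, 14:45-18:00 (subtract 6h to convert from UTC+6).
Hamid in UTC: 08:00-10:45, 12:45-17:45 (subtract 6h to convert from UTC+6).
Gabriel in UTC: 08:00-11:00, 11:15-14:00, 16:45-18:00 (add 5h to convert from UTC-5).
Beatriz in UTC: 09:00-11:30, 13:00-16:00, 16:30-17:45 (add 5h to convert from UTC-5).
Dana ∩ Hamid: 09:45-10:45, 12:45-14:00, 14:45-17:45.
Dana ∩ Hamid ∩ Gabriel: 09:45-10:45, 12:45-14:00, 16:45-17:45.
Dana ∩ Hamid ∩ Gabriel ∩ Beatriz: 09:45-10:45, 13:00-14:00, 16:45-17:45.
Summing the common windows: 60 + 60 + 60 = 180 minutes.

180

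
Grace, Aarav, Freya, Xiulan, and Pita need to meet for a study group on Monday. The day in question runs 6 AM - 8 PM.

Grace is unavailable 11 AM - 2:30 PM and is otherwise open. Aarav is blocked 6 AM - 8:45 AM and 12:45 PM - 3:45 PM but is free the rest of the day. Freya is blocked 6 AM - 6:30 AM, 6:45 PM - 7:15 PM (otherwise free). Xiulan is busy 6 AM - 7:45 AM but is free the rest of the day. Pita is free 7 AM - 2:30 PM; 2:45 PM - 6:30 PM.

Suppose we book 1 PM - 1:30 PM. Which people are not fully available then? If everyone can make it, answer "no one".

Grace free: 06:00-11:00, 14:30-20:00 (invert busy blocks within the working day).
Aarav free: 08:45-12:45, 15:45-20:00 (invert busy blocks within the working day).
Freya free: 06:30-18:45, 19:15-20:00 (invert busy blocks within the working day).
Xiulan free: 07:45-20:00 (invert busy blocks within the working day).
Pita free: 07:00-14:30, 14:45-18:30.
Grace: not fully free for 13:00-13:30. Aarav: not fully free for 13:00-13:30. Freya: free for 13:00-13:30. Xiulan: free for 13:00-13:30. Pita: free for 13:00-13:30.

Aarav, Grace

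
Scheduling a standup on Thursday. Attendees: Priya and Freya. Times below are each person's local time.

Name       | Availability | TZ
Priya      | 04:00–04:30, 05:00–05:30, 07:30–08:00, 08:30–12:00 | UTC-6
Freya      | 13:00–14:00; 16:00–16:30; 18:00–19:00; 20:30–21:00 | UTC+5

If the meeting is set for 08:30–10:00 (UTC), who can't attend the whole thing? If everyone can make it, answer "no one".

Freya, Priya

Priya in UTC: 10:00-10:30, 11:00-11:30, 13:30-14:00, 14:30-18:00 (add 6h to convert from UTC-6).
Freya in UTC: 08:00-09:00, 11:00-11:30, 13:00-14:00, 15:30-16:00 (subtract 5h to convert from UTC+5).
Priya: not fully free for 08:30-10:00. Freya: not fully free for 08:30-10:00.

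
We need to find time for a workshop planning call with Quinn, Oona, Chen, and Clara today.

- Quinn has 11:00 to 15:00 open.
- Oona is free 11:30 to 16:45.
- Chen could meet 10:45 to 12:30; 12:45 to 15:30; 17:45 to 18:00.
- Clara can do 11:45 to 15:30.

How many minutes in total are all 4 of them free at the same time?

Quinn ∩ Oona: 11:30-15:00.
Quinn ∩ Oona ∩ Chen: 11:30-12:30, 12:45-15:00.
Quinn ∩ Oona ∩ Chen ∩ Clara: 11:45-12:30, 12:45-15:00.
Summing the common windows: 45 + 135 = 180 minutes.

180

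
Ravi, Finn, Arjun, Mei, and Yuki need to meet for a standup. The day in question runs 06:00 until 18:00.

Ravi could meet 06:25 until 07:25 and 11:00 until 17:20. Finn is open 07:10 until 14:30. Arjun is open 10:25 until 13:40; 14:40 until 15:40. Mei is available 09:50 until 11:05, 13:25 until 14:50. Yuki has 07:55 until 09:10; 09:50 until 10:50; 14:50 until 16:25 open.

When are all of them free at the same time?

none

Ravi ∩ Finn: 07:10-07:25, 11:00-14:30.
Ravi ∩ Finn ∩ Arjun: 11:00-13:40.
Ravi ∩ Finn ∩ Arjun ∩ Mei: 11:00-11:05, 13:25-13:40.
Ravi ∩ Finn ∩ Arjun ∩ Mei ∩ Yuki: ∅.
There is no time when everyone is free.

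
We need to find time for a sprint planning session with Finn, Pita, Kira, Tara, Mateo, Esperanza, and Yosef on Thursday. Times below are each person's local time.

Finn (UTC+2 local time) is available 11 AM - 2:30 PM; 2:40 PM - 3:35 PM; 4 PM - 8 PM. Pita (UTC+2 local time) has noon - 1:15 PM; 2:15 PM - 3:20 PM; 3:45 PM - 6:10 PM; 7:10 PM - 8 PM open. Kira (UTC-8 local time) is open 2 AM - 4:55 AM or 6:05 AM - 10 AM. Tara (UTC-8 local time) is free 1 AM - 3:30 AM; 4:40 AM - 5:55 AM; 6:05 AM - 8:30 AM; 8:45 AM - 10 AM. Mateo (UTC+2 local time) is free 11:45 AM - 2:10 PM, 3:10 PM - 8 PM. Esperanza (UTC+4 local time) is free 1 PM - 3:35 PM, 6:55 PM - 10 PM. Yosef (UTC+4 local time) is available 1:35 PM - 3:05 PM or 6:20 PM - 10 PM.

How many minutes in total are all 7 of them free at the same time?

190

Finn in UTC: 09:00-12:30, 12:40-13:35, 14:00-18:00 (subtract 2h to convert from UTC+2).
Pita in UTC: 10:00-11:15, 12:15-13:20, 13:45-16:10, 17:10-18:00 (subtract 2h to convert from UTC+2).
Kira in UTC: 10:00-12:55, 14:05-18:00 (add 8h to convert from UTC-8).
Tara in UTC: 09:00-11:30, 12:40-13:55, 14:05-16:30, 16:45-18:00 (add 8h to convert from UTC-8).
Mateo in UTC: 09:45-12:10, 13:10-18:00 (subtract 2h to convert from UTC+2).
Esperanza in UTC: 09:00-11:35, 14:55-18:00 (subtract 4h to convert from UTC+4).
Yosef in UTC: 09:35-11:05, 14:20-18:00 (subtract 4h to convert from UTC+4).
Finn ∩ Pita: 10:00-11:15, 12:15-12:30, 12:40-13:20, 14:00-16:10, 17:10-18:00.
Finn ∩ Pita ∩ Kira: 10:00-11:15, 12:15-12:30, 12:40-12:55, 14:05-16:10, 17:10-18:00.
Finn ∩ Pita ∩ Kira ∩ Tara: 10:00-11:15, 12:40-12:55, 14:05-16:10, 17:10-18:00.
Finn ∩ Pita ∩ Kira ∩ Tara ∩ Mateo: 10:00-11:15, 14:05-16:10, 17:10-18:00.
Finn ∩ Pita ∩ Kira ∩ Tara ∩ Mateo ∩ Esperanza: 10:00-11:15, 14:55-16:10, 17:10-18:00.
Finn ∩ Pita ∩ Kira ∩ Tara ∩ Mateo ∩ Esperanza ∩ Yosef: 10:00-11:05, 14:55-16:10, 17:10-18:00.
So the common availability across everyone is 10:00-11:05, 14:55-16:10, 17:10-18:00.
Summing the common windows: 65 + 75 + 50 = 190 minutes.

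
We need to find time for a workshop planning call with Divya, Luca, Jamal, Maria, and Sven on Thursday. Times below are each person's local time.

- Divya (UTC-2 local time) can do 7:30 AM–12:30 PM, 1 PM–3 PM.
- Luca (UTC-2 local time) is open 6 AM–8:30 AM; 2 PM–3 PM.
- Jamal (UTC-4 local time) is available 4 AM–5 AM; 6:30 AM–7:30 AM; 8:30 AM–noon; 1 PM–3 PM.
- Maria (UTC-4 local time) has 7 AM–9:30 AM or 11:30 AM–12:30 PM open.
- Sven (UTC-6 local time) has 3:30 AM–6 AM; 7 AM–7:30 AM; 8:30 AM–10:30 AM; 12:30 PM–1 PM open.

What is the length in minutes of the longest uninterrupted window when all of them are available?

Divya in UTC: 09:30-14:30, 15:00-17:00 (add 2h to convert from UTC-2).
Luca in UTC: 08:00-10:30, 16:00-17:00 (add 2h to convert from UTC-2).
Jamal in UTC: 08:00-09:00, 10:30-11:30, 12:30-16:00, 17:00-19:00 (add 4h to convert from UTC-4).
Maria in UTC: 11:00-13:30, 15:30-16:30 (add 4h to convert from UTC-4).
Sven in UTC: 09:30-12:00, 13:00-13:30, 14:30-16:30, 18:30-19:00 (add 6h to convert from UTC-6).
Divya ∩ Luca: 09:30-10:30, 16:00-17:00.
Divya ∩ Luca ∩ Jamal: ∅.
Divya ∩ Luca ∩ Jamal ∩ Maria: ∅.
Divya ∩ Luca ∩ Jamal ∩ Maria ∩ Sven: ∅.
There is no time when everyone is free.
No common window exists, so the longest block is 0 minutes.

0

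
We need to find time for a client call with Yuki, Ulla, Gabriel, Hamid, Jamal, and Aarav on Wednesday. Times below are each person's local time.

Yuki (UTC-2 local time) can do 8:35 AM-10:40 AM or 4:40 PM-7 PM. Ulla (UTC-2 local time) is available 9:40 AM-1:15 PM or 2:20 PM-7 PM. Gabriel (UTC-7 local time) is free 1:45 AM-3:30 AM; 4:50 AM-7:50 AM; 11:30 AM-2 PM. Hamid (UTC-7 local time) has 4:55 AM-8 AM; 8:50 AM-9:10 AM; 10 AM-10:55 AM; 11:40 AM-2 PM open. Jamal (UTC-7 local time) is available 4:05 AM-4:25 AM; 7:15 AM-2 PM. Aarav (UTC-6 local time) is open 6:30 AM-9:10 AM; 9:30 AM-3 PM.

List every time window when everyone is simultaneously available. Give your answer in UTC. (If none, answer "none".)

18:40-21:00

Yuki in UTC: 10:35-12:40, 18:40-21:00 (add 2h to convert from UTC-2).
Ulla in UTC: 11:40-15:15, 16:20-21:00 (add 2h to convert from UTC-2).
Gabriel in UTC: 08:45-10:30, 11:50-14:50, 18:30-21:00 (add 7h to convert from UTC-7).
Hamid in UTC: 11:55-15:00, 15:50-16:10, 17:00-17:55, 18:40-21:00 (add 7h to convert from UTC-7).
Jamal in UTC: 11:05-11:25, 14:15-21:00 (add 7h to convert from UTC-7).
Aarav in UTC: 12:30-15:10, 15:30-21:00 (add 6h to convert from UTC-6).
Yuki ∩ Ulla: 11:40-12:40, 18:40-21:00.
Yuki ∩ Ulla ∩ Gabriel: 11:50-12:40, 18:40-21:00.
Yuki ∩ Ulla ∩ Gabriel ∩ Hamid: 11:55-12:40, 18:40-21:00.
Yuki ∩ Ulla ∩ Gabriel ∩ Hamid ∩ Jamal: 18:40-21:00.
Yuki ∩ Ulla ∩ Gabriel ∩ Hamid ∩ Jamal ∩ Aarav: 18:40-21:00.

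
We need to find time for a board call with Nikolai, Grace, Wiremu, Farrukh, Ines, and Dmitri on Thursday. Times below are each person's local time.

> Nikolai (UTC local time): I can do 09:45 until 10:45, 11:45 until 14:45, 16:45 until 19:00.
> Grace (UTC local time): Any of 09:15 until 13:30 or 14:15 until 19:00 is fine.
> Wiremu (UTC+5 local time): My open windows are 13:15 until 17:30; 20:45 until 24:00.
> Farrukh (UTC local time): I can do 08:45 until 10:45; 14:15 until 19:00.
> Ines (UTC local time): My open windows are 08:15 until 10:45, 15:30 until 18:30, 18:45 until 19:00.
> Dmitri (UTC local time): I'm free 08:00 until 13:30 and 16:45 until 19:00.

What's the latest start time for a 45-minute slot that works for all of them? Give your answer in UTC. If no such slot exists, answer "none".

Nikolai in UTC: 09:45-10:45, 11:45-14:45, 16:45-19:00.
Grace in UTC: 09:15-13:30, 14:15-19:00.
Wiremu in UTC: 08:15-12:30, 15:45-19:00 (subtract 5h to convert from UTC+5).
Farrukh in UTC: 08:45-10:45, 14:15-19:00.
Ines in UTC: 08:15-10:45, 15:30-18:30, 18:45-19:00.
Dmitri in UTC: 08:00-13:30, 16:45-19:00.
Nikolai ∩ Grace: 09:45-10:45, 11:45-13:30, 14:15-14:45, 16:45-19:00.
Nikolai ∩ Grace ∩ Wiremu: 09:45-10:45, 11:45-12:30, 16:45-19:00.
Nikolai ∩ Grace ∩ Wiremu ∩ Farrukh: 09:45-10:45, 16:45-19:00.
Nikolai ∩ Grace ∩ Wiremu ∩ Farrukh ∩ Ines: 09:45-10:45, 16:45-18:30, 18:45-19:00.
Nikolai ∩ Grace ∩ Wiremu ∩ Farrukh ∩ Ines ∩ Dmitri: 09:45-10:45, 16:45-18:30, 18:45-19:00.
Those are the intersection windows.
The last common window of at least 45 minutes is 16:45-18:30; a 45-minute meeting can start as late as 17:45 and still end by 18:30.

17:45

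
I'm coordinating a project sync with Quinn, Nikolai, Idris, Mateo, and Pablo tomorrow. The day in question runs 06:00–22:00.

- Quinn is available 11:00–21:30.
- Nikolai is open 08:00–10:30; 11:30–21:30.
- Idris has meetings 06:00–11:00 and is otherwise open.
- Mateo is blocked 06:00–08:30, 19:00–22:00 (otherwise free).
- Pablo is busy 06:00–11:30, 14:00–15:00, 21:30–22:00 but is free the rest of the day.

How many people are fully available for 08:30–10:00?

2

Quinn free: 11:00-21:30.
Nikolai free: 08:00-10:30, 11:30-21:30.
Idris free: 11:00-22:00 (invert busy blocks within the working day).
Mateo free: 08:30-19:00 (invert busy blocks within the working day).
Pablo free: 11:30-14:00, 15:00-21:30 (invert busy blocks within the working day).
Nikolai and Mateo can make the full 08:30-10:00 slot — that's 2.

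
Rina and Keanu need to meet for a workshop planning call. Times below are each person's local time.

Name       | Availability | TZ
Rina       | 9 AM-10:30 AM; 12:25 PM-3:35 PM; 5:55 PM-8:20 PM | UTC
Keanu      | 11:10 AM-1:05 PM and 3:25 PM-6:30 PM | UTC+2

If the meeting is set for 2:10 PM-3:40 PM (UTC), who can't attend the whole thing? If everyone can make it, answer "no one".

Rina

Rina in UTC: 09:00-10:30, 12:25-15:35, 17:55-20:20.
Keanu in UTC: 09:10-11:05, 13:25-16:30 (subtract 2h to convert from UTC+2).
Rina: not fully free for 14:10-15:40. Keanu: free for 14:10-15:40.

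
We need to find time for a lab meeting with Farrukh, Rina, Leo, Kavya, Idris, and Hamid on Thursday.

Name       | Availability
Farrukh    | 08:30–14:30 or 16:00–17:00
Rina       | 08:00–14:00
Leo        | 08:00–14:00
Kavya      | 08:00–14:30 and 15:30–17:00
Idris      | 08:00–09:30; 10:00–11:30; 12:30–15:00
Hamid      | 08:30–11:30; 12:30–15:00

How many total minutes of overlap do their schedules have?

Farrukh ∩ Rina: 08:30-14:00.
Farrukh ∩ Rina ∩ Leo: 08:30-14:00.
Farrukh ∩ Rina ∩ Leo ∩ Kavya: 08:30-14:00.
Farrukh ∩ Rina ∩ Leo ∩ Kavya ∩ Idris: 08:30-09:30, 10:00-11:30, 12:30-14:00.
Farrukh ∩ Rina ∩ Leo ∩ Kavya ∩ Idris ∩ Hamid: 08:30-09:30, 10:00-11:30, 12:30-14:00.
Those are the intersection windows.
Summing the common windows: 60 + 90 + 90 = 240 minutes.

240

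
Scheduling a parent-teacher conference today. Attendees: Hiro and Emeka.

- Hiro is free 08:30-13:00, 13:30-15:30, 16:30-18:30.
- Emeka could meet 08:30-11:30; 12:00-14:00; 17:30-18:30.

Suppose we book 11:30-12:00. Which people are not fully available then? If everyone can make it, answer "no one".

Hiro: free for 11:30-12:00. Emeka: not fully free for 11:30-12:00.

Emeka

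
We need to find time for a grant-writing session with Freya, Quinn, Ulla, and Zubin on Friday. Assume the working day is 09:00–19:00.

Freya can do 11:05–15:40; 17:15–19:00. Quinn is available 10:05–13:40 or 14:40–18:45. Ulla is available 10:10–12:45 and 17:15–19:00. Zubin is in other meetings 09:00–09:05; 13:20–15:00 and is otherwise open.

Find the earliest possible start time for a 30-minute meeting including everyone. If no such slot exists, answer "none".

Freya free: 11:05-15:40, 17:15-19:00.
Quinn free: 10:05-13:40, 14:40-18:45.
Ulla free: 10:10-12:45, 17:15-19:00.
Zubin free: 09:05-13:20, 15:00-19:00 (invert busy blocks within the working day).
Freya ∩ Quinn: 11:05-13:40, 14:40-15:40, 17:15-18:45.
Freya ∩ Quinn ∩ Ulla: 11:05-12:45, 17:15-18:45.
Freya ∩ Quinn ∩ Ulla ∩ Zubin: 11:05-12:45, 17:15-18:45.
The first common window of at least 30 minutes is 11:05-12:45, so the earliest start is 11:05.

11:05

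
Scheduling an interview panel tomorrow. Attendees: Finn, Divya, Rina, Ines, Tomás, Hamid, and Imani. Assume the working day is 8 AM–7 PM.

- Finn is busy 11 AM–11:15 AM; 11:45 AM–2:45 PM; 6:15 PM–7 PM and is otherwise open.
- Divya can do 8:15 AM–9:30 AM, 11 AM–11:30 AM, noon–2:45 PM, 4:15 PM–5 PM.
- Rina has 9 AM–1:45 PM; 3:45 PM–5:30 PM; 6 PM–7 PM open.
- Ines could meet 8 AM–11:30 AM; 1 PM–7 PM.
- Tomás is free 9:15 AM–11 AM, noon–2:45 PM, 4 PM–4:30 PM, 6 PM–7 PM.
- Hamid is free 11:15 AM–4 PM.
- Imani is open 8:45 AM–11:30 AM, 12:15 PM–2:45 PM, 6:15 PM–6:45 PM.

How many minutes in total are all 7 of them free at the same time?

0

Finn free: 08:00-11:00, 11:15-11:45, 14:45-18:15 (invert busy blocks within the working day).
Divya free: 08:15-09:30, 11:00-11:30, 12:00-14:45, 16:15-17:00.
Rina free: 09:00-13:45, 15:45-17:30, 18:00-19:00.
Ines free: 08:00-11:30, 13:00-19:00.
Tomás free: 09:15-11:00, 12:00-14:45, 16:00-16:30, 18:00-19:00.
Hamid free: 11:15-16:00.
Imani free: 08:45-11:30, 12:15-14:45, 18:15-18:45.
Finn ∩ Divya: 08:15-09:30, 11:15-11:30, 16:15-17:00.
Finn ∩ Divya ∩ Rina: 09:00-09:30, 11:15-11:30, 16:15-17:00.
Finn ∩ Divya ∩ Rina ∩ Ines: 09:00-09:30, 11:15-11:30, 16:15-17:00.
Finn ∩ Divya ∩ Rina ∩ Ines ∩ Tomás: 09:15-09:30, 16:15-16:30.
Finn ∩ Divya ∩ Rina ∩ Ines ∩ Tomás ∩ Hamid: ∅.
Finn ∩ Divya ∩ Rina ∩ Ines ∩ Tomás ∩ Hamid ∩ Imani: ∅.
There is no time when everyone is free.
There is no common window, so the total is 0 minutes.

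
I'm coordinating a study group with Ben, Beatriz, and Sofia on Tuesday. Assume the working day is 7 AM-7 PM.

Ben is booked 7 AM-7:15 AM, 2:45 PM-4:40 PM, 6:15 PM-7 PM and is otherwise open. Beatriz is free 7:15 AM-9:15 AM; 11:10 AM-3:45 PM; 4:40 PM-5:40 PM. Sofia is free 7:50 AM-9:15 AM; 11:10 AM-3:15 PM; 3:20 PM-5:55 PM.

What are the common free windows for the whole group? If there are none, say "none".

Ben free: 07:15-14:45, 16:40-18:15 (invert busy blocks within the working day).
Beatriz free: 07:15-09:15, 11:10-15:45, 16:40-17:40.
Sofia free: 07:50-09:15, 11:10-15:15, 15:20-17:55.
Ben ∩ Beatriz: 07:15-09:15, 11:10-14:45, 16:40-17:40.
Ben ∩ Beatriz ∩ Sofia: 07:50-09:15, 11:10-14:45, 16:40-17:40.

07:50-09:15, 11:10-14:45, 16:40-17:40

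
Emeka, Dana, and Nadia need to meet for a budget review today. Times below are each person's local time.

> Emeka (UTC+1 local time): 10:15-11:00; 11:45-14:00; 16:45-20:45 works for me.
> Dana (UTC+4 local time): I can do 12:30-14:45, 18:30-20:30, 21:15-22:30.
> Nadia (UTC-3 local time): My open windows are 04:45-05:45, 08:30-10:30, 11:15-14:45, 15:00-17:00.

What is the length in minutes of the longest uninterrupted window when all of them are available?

45

Emeka in UTC: 09:15-10:00, 10:45-13:00, 15:45-19:45 (subtract 1h to convert from UTC+1).
Dana in UTC: 08:30-10:45, 14:30-16:30, 17:15-18:30 (subtract 4h to convert from UTC+4).
Nadia in UTC: 07:45-08:45, 11:30-13:30, 14:15-17:45, 18:00-20:00 (add 3h to convert from UTC-3).
Emeka ∩ Dana: 09:15-10:00, 15:45-16:30, 17:15-18:30.
Emeka ∩ Dana ∩ Nadia: 15:45-16:30, 17:15-17:45, 18:00-18:30.
The longest is 15:45-16:30 at 45 minutes.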